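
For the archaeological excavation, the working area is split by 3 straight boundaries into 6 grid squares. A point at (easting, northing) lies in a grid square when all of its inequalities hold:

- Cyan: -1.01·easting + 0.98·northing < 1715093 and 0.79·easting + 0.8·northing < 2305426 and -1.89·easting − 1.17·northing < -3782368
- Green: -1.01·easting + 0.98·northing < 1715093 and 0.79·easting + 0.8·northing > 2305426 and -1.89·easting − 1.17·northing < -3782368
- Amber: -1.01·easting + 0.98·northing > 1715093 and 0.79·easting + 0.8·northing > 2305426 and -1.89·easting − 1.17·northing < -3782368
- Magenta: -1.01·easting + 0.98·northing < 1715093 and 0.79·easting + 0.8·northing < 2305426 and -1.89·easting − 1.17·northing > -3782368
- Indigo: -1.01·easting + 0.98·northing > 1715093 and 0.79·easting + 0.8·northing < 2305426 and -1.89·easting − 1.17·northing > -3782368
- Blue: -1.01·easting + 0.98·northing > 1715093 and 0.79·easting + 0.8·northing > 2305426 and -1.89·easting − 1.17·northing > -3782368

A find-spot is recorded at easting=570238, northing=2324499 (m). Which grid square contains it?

-1.01·570238 + 0.98·2324499 = 1702068.640, which is < 1715093
0.79·570238 + 0.8·2324499 = 2310087.220, which is > 2305426
-1.89·570238 − 1.17·2324499 = -3797413.650, which is < -3782368
This sign pattern matches Green.

Green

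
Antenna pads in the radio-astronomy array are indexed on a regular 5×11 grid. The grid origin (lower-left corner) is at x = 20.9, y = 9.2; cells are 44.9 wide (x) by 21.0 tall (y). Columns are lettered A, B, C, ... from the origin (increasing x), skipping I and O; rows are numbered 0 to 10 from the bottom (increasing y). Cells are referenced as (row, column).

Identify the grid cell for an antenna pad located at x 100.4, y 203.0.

(9, B)

Column index: ⌊(100.4 − 20.9) / 44.9⌋ = ⌊1.771⌋ = 1 → column B
Row offset from origin: ⌊(203.0 − 9.2) / 21.0⌋ = ⌊9.229⌋ = 9 → row 9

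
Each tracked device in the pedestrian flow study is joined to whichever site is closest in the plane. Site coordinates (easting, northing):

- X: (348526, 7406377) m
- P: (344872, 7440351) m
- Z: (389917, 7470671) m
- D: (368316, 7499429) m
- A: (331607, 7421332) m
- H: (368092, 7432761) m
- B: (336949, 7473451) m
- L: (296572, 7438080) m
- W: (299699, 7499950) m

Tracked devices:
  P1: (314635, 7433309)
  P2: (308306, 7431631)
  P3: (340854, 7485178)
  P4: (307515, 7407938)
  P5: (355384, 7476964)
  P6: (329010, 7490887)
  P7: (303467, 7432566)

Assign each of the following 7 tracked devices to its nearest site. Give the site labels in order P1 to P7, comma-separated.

P1 → L (d²=349034410.00)
P2 → L (d²=179276357.00)
P3 → B (d²=152771554.00)
P4 → A (d²=759823700.00)
P5 → B (d²=352190394.00)
P6 → B (d²=367041817.00)
P7 → L (d²=77945221.00)

L, L, B, A, B, B, L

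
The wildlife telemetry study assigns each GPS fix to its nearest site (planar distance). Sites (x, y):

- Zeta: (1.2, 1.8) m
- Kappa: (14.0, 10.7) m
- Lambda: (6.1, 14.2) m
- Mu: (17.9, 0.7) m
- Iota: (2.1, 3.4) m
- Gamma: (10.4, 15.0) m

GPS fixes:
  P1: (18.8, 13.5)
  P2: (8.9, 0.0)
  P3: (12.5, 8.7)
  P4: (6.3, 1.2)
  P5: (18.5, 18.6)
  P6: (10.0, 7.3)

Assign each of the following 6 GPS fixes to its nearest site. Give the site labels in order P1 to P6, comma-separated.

Kappa, Iota, Kappa, Iota, Gamma, Kappa

P1 → Kappa (d²=30.88)
P2 → Iota (d²=57.80)
P3 → Kappa (d²=6.25)
P4 → Iota (d²=22.48)
P5 → Gamma (d²=78.57)
P6 → Kappa (d²=27.56)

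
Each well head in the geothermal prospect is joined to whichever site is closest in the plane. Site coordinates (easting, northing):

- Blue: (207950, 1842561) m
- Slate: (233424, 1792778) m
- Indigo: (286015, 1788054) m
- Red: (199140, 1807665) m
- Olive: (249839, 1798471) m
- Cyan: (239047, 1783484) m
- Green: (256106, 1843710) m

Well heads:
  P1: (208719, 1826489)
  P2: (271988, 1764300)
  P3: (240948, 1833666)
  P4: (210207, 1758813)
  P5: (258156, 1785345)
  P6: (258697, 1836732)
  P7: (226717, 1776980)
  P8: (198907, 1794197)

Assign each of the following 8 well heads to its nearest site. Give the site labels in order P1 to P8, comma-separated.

P1 → Blue (d²=258900545.00)
P2 → Indigo (d²=761009245.00)
P3 → Green (d²=330646900.00)
P4 → Cyan (d²=1440403841.00)
P5 → Olive (d²=241464365.00)
P6 → Green (d²=55405765.00)
P7 → Cyan (d²=194330916.00)
P8 → Red (d²=181441313.00)

Blue, Indigo, Green, Cyan, Olive, Green, Cyan, Red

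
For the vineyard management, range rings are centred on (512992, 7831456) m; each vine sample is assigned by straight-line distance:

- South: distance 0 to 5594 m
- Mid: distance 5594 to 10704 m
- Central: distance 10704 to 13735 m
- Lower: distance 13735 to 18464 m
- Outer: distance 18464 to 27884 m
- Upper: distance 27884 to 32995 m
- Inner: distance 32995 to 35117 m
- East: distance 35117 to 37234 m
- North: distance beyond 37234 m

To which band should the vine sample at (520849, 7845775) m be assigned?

Lower

Distance = √((520849−512992)² + (7845775−7831456)²) = √(61732449.000 + 205033761.000) = 16332.979 m.
13735 ≤ 16332.979 < 18464 → Lower.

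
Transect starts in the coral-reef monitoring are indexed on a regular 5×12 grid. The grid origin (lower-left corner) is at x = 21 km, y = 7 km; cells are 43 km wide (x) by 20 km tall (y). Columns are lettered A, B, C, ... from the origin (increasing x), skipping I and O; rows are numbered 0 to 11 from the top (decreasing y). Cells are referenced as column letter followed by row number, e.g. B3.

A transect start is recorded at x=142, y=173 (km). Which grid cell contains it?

C3

Column index: ⌊(142 − 21) / 43⌋ = ⌊2.814⌋ = 2 → column C
Row offset from origin: ⌊(173 − 7) / 20⌋ = ⌊8.300⌋ = 8 → row 3 (counted from top)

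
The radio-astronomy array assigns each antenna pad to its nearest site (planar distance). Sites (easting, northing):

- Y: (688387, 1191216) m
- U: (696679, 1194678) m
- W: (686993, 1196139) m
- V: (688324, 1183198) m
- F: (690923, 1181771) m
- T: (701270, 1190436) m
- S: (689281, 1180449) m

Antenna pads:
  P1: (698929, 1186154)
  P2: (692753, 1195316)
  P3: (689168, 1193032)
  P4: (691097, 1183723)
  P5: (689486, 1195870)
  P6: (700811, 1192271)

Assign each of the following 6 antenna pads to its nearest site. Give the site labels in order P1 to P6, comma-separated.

P1 → T (d²=23815805.00)
P2 → U (d²=15820520.00)
P3 → Y (d²=3907817.00)
P4 → F (d²=3840580.00)
P5 → W (d²=6287410.00)
P6 → T (d²=3577906.00)

T, U, Y, F, W, T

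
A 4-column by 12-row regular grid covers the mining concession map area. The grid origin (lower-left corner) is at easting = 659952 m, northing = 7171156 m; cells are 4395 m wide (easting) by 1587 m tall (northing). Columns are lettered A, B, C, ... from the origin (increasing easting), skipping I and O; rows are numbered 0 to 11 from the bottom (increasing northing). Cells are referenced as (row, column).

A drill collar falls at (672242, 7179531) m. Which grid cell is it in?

(5, C)

Column index: ⌊(672242 − 659952) / 4395⌋ = ⌊2.796⌋ = 2 → column C
Row offset from origin: ⌊(7179531 − 7171156) / 1587⌋ = ⌊5.277⌋ = 5 → row 5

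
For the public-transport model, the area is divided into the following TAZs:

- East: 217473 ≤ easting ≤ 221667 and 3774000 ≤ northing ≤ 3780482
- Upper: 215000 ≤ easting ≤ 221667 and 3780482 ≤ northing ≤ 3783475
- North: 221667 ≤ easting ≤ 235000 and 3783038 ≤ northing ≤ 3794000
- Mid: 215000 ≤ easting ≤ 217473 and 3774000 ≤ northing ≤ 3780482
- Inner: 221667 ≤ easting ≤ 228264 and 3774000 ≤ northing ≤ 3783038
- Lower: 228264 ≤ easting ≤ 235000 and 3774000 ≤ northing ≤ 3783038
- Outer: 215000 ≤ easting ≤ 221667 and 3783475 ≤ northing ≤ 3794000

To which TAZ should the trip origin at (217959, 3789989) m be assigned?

Outer

The point has easting = 217959 and northing = 3789989.
Only Outer satisfies 215000 ≤ easting ≤ 221667 and 3783475 ≤ northing ≤ 3794000.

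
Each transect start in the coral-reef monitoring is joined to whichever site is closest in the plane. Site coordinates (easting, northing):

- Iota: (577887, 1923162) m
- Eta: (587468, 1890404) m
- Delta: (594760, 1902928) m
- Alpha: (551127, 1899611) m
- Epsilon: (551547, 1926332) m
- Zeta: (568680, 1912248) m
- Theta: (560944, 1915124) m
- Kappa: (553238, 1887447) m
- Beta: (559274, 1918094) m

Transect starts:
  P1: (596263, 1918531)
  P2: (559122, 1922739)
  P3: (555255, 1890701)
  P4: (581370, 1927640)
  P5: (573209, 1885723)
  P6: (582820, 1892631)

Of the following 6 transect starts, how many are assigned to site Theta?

0

P1 → Delta
P2 → Beta
P3 → Kappa
P4 → Iota
P5 → Eta
P6 → Eta
0 of the 6 go to Theta.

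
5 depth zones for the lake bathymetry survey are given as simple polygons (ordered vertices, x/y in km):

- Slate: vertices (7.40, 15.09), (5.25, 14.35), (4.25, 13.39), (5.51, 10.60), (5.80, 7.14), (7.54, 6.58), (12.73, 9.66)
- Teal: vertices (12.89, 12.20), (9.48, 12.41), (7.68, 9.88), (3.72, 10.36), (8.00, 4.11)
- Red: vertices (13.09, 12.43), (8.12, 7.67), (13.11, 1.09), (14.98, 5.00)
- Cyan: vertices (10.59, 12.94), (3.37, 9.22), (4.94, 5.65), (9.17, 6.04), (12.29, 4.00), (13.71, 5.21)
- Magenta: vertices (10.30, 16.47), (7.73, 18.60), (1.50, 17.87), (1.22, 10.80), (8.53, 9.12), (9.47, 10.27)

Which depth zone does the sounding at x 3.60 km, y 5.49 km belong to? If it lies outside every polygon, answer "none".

Cast a ray rightward from (3.60, 5.49). For each polygon, the edges (by vertex number in listed order) whose endpoints lie on opposite sides of y = 5.49, where each meets that height, and whether that is right or left of the point:
Slate: no edge straddles that height → 0 crossings.
Teal: 4–5 at x≈7.055 (right), 5–1 at x≈8.834 (right) → 2 crossings.
Red: 2–3 at x≈9.773 (right), 4–1 at x≈14.855 (right) → 2 crossings.
Cyan: 4–5 at x≈10.011 (right), 6–1 at x≈13.597 (right) → 2 crossings.
Magenta: no edge straddles that height → 0 crossings.
All counts are even, so the point lies outside every listed polygon.

none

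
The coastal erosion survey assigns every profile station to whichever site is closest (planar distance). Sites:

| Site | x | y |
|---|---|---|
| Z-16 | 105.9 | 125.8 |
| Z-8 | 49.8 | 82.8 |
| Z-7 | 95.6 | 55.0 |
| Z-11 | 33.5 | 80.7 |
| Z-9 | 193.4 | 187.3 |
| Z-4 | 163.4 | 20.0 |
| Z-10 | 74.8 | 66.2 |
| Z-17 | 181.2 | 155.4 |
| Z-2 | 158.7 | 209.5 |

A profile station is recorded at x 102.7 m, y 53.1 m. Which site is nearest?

Z-7

Squared distances to each site:
Z-16: 5295.530; Z-8: 3680.500; Z-7: 54.020; Z-11: 5550.400; Z-9: 26236.130; Z-4: 4780.100; Z-10: 950.020; Z-17: 16627.540; Z-2: 27596.960.
Minimum at Z-7.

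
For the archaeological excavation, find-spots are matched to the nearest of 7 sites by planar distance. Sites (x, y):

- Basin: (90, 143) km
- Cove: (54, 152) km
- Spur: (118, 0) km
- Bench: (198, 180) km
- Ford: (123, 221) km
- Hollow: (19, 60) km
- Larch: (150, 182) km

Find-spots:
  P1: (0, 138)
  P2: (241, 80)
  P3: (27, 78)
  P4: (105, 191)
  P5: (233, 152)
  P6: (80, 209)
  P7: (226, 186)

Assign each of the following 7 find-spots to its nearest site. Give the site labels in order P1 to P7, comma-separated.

Cove, Bench, Hollow, Ford, Bench, Ford, Bench

P1 → Cove (d²=3112.00)
P2 → Bench (d²=11849.00)
P3 → Hollow (d²=388.00)
P4 → Ford (d²=1224.00)
P5 → Bench (d²=2009.00)
P6 → Ford (d²=1993.00)
P7 → Bench (d²=820.00)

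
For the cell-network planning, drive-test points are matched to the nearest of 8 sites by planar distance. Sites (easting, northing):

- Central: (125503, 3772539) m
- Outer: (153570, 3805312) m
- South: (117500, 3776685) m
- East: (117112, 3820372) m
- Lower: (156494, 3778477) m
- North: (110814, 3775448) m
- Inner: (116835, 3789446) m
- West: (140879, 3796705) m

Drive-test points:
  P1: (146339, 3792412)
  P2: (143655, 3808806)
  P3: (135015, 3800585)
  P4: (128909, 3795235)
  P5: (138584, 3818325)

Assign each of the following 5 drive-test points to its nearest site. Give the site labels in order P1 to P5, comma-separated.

West, Outer, West, West, Outer

P1 → West (d²=48241449.00)
P2 → Outer (d²=110515261.00)
P3 → West (d²=49440896.00)
P4 → West (d²=145441800.00)
P5 → Outer (d²=393918365.00)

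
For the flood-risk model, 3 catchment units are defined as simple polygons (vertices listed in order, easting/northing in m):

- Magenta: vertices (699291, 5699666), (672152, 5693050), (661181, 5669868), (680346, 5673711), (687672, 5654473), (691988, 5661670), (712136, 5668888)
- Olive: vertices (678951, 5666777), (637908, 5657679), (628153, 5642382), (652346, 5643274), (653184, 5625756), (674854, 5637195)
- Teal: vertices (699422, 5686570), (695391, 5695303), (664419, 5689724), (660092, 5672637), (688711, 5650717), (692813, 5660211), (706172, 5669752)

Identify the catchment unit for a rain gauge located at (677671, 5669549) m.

Cast a ray rightward from (677671, 5669549). For each polygon, the edges (by vertex number in listed order) whose endpoints lie on opposite sides of northing = 5669549, where each meets that height, and whether that is right or left of the point:
Magenta: 4–5 at easting≈681930.9 (right), 7–1 at easting≈711860.1 (right) → 2 crossings.
Olive: no edge straddles that height → 0 crossings.
Teal: 4–5 at easting≈664123.7 (left), 6–7 at easting≈705887.8 (right) → 1 crossing.
Only Teal has an odd count, so the point is inside Teal.

Teal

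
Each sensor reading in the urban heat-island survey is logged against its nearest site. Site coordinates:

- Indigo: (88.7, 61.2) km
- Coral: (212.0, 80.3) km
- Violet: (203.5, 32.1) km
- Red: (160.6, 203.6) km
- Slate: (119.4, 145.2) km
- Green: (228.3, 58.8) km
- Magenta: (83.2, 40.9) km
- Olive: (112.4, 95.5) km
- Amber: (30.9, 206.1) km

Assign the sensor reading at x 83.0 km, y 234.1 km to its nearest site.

Squared distances to each site:
Indigo: 29926.900; Coral: 40295.440; Violet: 55324.250; Red: 6952.010; Slate: 9228.170; Green: 51842.180; Magenta: 37326.280; Olive: 20074.320; Amber: 3498.410.
Minimum at Amber.

Amber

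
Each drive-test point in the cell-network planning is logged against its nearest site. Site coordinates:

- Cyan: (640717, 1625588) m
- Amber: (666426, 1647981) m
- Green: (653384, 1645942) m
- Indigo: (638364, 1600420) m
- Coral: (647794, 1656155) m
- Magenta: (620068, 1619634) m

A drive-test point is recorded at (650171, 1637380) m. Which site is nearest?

Green

Squared distances to each site:
Cyan: 228429380.000; Amber: 376606226.000; Green: 83631213.000; Indigo: 1505446849.000; Coral: 358150754.000; Magenta: 1221111125.000.
Minimum at Green.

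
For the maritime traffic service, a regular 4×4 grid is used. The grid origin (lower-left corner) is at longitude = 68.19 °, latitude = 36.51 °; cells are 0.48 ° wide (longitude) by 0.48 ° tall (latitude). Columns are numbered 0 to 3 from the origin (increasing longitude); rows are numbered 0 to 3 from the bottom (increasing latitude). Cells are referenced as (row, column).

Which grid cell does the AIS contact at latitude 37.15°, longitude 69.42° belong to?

(1, 2)

Column index: ⌊(69.42 − 68.19) / 0.48⌋ = ⌊2.563⌋ = 2
Row offset from origin: ⌊(37.15 − 36.51) / 0.48⌋ = ⌊1.333⌋ = 1 → row 1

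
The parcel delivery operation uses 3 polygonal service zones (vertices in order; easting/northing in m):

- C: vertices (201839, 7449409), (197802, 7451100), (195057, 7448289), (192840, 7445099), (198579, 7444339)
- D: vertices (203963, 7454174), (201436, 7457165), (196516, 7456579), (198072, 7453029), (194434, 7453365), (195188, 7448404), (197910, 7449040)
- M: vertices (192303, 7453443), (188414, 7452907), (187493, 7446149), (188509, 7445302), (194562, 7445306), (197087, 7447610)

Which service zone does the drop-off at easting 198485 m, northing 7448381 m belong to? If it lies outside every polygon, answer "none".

Cast a ray rightward from (198485, 7448381). For each polygon, the edges (by vertex number in listed order) whose endpoints lie on opposite sides of northing = 7448381, where each meets that height, and whether that is right or left of the point:
C: 2–3 at easting≈195146.8 (left), 5–1 at easting≈201178.0 (right) → 1 crossing.
D: no edge straddles that height → 0 crossings.
M: 2–3 at easting≈187797.2 (left), 6–1 at easting≈196454.7 (left) → 0 crossings.
Only C has an odd count, so the point is inside C.

C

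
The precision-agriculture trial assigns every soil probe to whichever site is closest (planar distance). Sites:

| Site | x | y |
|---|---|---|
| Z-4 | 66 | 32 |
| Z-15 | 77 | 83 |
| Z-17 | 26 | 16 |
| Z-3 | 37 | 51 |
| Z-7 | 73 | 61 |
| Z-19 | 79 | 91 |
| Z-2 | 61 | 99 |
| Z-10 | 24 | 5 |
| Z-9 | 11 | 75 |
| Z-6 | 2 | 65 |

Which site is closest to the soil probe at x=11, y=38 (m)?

Z-17

Squared distances to each site:
Z-4: 3061.000; Z-15: 6381.000; Z-17: 709.000; Z-3: 845.000; Z-7: 4373.000; Z-19: 7433.000; Z-2: 6221.000; Z-10: 1258.000; Z-9: 1369.000; Z-6: 810.000.
Minimum at Z-17.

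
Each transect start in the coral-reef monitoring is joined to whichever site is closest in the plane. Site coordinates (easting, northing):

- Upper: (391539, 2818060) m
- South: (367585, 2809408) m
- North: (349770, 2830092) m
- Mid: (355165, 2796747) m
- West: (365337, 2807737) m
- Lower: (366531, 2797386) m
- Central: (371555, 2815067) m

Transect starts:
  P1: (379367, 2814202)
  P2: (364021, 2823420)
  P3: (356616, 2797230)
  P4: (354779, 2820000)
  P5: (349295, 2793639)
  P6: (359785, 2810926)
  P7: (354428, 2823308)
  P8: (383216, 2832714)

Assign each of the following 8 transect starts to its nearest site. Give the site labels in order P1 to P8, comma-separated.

Central, Central, Mid, North, Mid, West, North, Upper

P1 → Central (d²=61775569.00)
P2 → Central (d²=126533765.00)
P3 → Mid (d²=2338690.00)
P4 → North (d²=126938545.00)
P5 → Mid (d²=44116564.00)
P6 → West (d²=40994425.00)
P7 → North (d²=67719620.00)
P8 → Upper (d²=284012045.00)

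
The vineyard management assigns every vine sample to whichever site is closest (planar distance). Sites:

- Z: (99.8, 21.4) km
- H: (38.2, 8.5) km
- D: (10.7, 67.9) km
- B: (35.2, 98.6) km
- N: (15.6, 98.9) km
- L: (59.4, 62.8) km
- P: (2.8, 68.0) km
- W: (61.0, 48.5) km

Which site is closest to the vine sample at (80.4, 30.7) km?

Squared distances to each site:
Z: 462.850; H: 2273.680; D: 6241.930; B: 6653.450; N: 8850.280; L: 1471.410; P: 7413.050; W: 693.200.
Minimum at Z.

Z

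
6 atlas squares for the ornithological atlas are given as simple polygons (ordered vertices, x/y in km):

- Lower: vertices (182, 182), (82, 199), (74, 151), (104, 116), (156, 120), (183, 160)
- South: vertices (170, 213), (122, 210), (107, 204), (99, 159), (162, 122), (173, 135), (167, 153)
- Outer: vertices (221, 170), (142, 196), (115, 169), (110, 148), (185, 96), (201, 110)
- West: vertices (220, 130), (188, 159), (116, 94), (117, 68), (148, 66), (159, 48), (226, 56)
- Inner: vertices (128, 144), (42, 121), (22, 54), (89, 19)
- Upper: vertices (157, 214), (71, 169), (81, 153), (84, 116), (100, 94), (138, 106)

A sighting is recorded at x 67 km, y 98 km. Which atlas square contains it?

Cast a ray rightward from (67, 98). For each polygon, the edges (by vertex number in listed order) whose endpoints lie on opposite sides of y = 98, where each meets that height, and whether that is right or left of the point:
Lower: no edge straddles that height → 0 crossings.
South: no edge straddles that height → 0 crossings.
Outer: 4–5 at x≈182.1 (right), 5–6 at x≈187.3 (right) → 2 crossings.
West: 2–3 at x≈120.4 (right), 7–1 at x≈222.6 (right) → 2 crossings.
Inner: 2–3 at x≈35.1 (left), 4–1 at x≈113.6 (right) → 1 crossing.
Upper: 4–5 at x≈97.1 (right), 5–6 at x≈112.7 (right) → 2 crossings.
Only Inner has an odd count, so the point is inside Inner.

Inner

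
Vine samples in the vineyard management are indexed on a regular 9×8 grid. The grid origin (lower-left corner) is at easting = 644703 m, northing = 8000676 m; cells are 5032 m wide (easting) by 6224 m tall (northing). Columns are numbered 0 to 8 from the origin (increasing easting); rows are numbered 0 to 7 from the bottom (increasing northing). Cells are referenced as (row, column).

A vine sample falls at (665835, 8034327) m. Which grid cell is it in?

(5, 4)

Column index: ⌊(665835 − 644703) / 5032⌋ = ⌊4.200⌋ = 4
Row offset from origin: ⌊(8034327 − 8000676) / 6224⌋ = ⌊5.407⌋ = 5 → row 5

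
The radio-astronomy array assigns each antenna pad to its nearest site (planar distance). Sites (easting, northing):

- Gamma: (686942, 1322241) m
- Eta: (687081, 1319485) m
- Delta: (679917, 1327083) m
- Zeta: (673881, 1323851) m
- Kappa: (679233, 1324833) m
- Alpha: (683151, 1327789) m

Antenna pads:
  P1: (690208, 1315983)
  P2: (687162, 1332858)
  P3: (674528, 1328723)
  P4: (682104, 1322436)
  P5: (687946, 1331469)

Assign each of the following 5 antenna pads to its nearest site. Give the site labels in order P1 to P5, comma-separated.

P1 → Eta (d²=22042133.00)
P2 → Alpha (d²=41782882.00)
P3 → Zeta (d²=24154993.00)
P4 → Kappa (d²=13988250.00)
P5 → Alpha (d²=36534425.00)

Eta, Alpha, Zeta, Kappa, Alpha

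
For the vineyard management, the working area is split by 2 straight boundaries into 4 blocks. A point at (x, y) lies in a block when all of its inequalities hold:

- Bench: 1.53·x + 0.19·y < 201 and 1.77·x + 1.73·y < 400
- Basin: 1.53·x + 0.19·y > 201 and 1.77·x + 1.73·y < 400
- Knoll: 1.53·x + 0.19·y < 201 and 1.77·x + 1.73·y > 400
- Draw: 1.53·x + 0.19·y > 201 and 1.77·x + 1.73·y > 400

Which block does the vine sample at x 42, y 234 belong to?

Knoll

1.53·42 + 0.19·234 = 108.720, which is < 201
1.77·42 + 1.73·234 = 479.160, which is > 400
This sign pattern matches Knoll.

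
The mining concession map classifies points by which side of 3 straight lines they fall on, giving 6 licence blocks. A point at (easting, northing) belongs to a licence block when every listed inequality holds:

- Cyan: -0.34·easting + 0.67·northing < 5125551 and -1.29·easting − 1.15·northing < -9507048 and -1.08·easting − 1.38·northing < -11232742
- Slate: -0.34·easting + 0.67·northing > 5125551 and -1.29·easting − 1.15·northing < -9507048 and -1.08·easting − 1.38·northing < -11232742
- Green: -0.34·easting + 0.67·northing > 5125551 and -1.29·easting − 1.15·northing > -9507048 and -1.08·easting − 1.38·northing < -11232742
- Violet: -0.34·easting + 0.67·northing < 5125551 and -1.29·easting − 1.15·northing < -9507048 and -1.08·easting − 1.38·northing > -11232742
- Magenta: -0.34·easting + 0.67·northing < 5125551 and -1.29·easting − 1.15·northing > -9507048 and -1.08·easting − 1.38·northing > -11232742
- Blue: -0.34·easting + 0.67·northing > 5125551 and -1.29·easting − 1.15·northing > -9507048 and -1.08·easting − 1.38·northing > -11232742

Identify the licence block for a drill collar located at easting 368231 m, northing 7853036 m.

-0.34·368231 + 0.67·7853036 = 5136335.580, which is > 5125551
-1.29·368231 − 1.15·7853036 = -9506009.390, which is > -9507048
-1.08·368231 − 1.38·7853036 = -11234879.160, which is < -11232742
This sign pattern matches Green.

Green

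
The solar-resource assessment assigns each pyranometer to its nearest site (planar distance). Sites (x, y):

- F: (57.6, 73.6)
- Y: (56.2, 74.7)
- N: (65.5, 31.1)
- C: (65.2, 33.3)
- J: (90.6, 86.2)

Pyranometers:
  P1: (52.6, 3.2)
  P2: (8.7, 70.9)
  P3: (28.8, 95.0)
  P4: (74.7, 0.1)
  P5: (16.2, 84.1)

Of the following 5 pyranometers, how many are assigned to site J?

0

P1 → N
P2 → Y
P3 → Y
P4 → N
P5 → Y
0 of the 5 go to J.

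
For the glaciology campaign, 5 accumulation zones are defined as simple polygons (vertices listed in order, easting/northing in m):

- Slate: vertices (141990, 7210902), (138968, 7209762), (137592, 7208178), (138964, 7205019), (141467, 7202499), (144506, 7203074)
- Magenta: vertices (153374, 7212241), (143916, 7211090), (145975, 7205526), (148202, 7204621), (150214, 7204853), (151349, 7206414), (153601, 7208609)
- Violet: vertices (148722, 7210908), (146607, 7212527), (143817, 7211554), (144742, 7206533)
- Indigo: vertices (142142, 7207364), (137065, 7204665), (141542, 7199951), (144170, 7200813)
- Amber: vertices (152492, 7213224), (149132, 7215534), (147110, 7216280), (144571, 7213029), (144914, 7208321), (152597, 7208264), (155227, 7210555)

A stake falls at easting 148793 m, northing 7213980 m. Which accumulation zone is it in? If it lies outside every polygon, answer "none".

Cast a ray rightward from (148793, 7213980). For each polygon, the edges (by vertex number in listed order) whose endpoints lie on opposite sides of northing = 7213980, where each meets that height, and whether that is right or left of the point:
Slate: no edge straddles that height → 0 crossings.
Magenta: no edge straddles that height → 0 crossings.
Violet: no edge straddles that height → 0 crossings.
Indigo: no edge straddles that height → 0 crossings.
Amber: 1–2 at easting≈151392.4 (right), 3–4 at easting≈145313.7 (left) → 1 crossing.
Only Amber has an odd count, so the point is inside Amber.

Amber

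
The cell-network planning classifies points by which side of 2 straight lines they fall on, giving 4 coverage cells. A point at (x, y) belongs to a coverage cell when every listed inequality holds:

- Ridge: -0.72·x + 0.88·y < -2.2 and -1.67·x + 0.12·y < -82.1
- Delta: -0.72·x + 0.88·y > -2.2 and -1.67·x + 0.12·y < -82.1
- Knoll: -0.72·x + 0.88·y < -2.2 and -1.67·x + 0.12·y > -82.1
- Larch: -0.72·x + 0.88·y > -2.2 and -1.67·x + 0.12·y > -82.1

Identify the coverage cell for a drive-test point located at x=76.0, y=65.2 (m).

-0.72·76.0 + 0.88·65.2 = 2.656, which is > -2.2
-1.67·76.0 + 0.12·65.2 = -119.096, which is < -82.1
This sign pattern matches Delta.

Delta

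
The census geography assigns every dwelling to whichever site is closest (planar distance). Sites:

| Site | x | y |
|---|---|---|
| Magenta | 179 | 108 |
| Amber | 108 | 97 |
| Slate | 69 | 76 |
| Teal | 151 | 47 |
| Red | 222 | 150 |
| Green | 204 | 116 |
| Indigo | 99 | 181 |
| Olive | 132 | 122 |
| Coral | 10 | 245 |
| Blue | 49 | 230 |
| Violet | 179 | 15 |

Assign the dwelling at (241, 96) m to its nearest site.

Squared distances to each site:
Magenta: 3988.000; Amber: 17690.000; Slate: 29984.000; Teal: 10501.000; Red: 3277.000; Green: 1769.000; Indigo: 27389.000; Olive: 12557.000; Coral: 75562.000; Blue: 54820.000; Violet: 10405.000.
Minimum at Green.

Green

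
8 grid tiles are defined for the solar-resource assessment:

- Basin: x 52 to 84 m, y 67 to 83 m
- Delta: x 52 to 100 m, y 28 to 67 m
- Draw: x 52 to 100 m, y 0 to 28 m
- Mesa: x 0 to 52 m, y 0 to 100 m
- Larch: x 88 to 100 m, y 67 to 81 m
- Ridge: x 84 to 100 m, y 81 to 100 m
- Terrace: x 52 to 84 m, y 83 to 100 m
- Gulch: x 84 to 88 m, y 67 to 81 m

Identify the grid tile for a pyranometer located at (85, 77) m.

The point has x = 85 and y = 77.
Only Gulch satisfies 84 ≤ x ≤ 88 and 67 ≤ y ≤ 81.

Gulch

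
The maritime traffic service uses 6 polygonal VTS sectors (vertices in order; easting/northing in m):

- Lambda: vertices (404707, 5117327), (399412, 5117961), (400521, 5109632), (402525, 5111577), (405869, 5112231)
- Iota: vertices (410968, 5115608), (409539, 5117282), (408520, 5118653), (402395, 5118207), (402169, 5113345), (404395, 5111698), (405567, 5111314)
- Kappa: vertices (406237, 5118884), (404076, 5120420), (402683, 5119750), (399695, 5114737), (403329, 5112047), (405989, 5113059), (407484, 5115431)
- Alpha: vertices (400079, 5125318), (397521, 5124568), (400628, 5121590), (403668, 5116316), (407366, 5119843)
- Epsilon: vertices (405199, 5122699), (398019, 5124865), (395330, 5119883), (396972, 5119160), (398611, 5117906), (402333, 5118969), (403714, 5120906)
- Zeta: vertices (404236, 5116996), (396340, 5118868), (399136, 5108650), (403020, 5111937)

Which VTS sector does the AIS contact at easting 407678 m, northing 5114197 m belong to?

Cast a ray rightward from (407678, 5114197). For each polygon, the edges (by vertex number in listed order) whose endpoints lie on opposite sides of northing = 5114197, where each meets that height, and whether that is right or left of the point:
Lambda: 2–3 at easting≈399913.2 (left), 5–1 at easting≈405420.7 (left) → 0 crossings.
Iota: 4–5 at easting≈402208.6 (left), 7–1 at easting≈409193.2 (right) → 1 crossing.
Kappa: 4–5 at easting≈400424.5 (left), 6–7 at easting≈406706.2 (left) → 0 crossings.
Alpha: no edge straddles that height → 0 crossings.
Epsilon: no edge straddles that height → 0 crossings.
Zeta: 2–3 at easting≈397618.1 (left), 4–1 at easting≈403563.2 (left) → 0 crossings.
Only Iota has an odd count, so the point is inside Iota.

Iota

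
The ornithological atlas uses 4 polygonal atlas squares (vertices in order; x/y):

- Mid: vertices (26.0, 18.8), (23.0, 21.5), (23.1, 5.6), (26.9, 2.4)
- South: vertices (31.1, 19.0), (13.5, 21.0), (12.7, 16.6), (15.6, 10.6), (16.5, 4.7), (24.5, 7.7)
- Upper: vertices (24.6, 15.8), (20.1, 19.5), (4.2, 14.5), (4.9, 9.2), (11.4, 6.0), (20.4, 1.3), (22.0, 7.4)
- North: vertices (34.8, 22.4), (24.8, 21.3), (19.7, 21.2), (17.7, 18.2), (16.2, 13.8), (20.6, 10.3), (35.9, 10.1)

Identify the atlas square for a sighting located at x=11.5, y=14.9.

Upper

Cast a ray rightward from (11.5, 14.9). For each polygon, the edges (by vertex number in listed order) whose endpoints lie on opposite sides of y = 14.9, where each meets that height, and whether that is right or left of the point:
Mid: 2–3 at x≈23.04 (right), 4–1 at x≈26.21 (right) → 2 crossings.
South: 3–4 at x≈13.52 (right), 6–1 at x≈28.71 (right) → 2 crossings.
Upper: 2–3 at x≈5.47 (left), 7–1 at x≈24.32 (right) → 1 crossing.
North: 4–5 at x≈16.57 (right), 7–1 at x≈35.47 (right) → 2 crossings.
Only Upper has an odd count, so the point is inside Upper.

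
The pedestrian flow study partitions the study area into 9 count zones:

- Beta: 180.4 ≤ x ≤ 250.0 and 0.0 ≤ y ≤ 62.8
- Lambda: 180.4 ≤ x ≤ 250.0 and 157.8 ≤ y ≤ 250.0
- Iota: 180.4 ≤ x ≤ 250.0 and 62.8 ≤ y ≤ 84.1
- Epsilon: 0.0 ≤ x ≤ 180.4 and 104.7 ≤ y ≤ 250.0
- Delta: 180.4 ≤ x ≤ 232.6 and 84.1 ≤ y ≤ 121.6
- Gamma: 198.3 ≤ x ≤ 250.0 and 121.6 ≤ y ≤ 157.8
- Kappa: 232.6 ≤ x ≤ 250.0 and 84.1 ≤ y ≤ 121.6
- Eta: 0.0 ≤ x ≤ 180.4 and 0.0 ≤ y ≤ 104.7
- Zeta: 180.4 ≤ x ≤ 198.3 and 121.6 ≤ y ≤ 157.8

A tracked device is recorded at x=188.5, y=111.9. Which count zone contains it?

Delta

The point has x = 188.5 and y = 111.9.
Only Delta satisfies 180.4 ≤ x ≤ 232.6 and 84.1 ≤ y ≤ 121.6.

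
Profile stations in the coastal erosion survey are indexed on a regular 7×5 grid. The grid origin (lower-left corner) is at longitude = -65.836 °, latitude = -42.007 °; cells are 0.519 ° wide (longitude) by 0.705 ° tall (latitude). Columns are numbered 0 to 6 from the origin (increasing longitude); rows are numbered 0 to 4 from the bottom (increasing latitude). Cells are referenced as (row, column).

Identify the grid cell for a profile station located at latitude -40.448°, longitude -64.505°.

Column index: ⌊(-64.505 − -65.836) / 0.519⌋ = ⌊2.565⌋ = 2
Row offset from origin: ⌊(-40.448 − -42.007) / 0.705⌋ = ⌊2.211⌋ = 2 → row 2

(2, 2)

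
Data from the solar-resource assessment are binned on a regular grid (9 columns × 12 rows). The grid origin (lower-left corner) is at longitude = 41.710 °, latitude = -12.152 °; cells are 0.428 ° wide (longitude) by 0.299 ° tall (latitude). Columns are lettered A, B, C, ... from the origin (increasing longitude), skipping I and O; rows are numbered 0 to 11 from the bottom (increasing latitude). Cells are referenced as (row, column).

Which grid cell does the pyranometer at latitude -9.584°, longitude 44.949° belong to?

(8, H)

Column index: ⌊(44.949 − 41.710) / 0.428⌋ = ⌊7.568⌋ = 7 → column H
Row offset from origin: ⌊(-9.584 − -12.152) / 0.299⌋ = ⌊8.589⌋ = 8 → row 8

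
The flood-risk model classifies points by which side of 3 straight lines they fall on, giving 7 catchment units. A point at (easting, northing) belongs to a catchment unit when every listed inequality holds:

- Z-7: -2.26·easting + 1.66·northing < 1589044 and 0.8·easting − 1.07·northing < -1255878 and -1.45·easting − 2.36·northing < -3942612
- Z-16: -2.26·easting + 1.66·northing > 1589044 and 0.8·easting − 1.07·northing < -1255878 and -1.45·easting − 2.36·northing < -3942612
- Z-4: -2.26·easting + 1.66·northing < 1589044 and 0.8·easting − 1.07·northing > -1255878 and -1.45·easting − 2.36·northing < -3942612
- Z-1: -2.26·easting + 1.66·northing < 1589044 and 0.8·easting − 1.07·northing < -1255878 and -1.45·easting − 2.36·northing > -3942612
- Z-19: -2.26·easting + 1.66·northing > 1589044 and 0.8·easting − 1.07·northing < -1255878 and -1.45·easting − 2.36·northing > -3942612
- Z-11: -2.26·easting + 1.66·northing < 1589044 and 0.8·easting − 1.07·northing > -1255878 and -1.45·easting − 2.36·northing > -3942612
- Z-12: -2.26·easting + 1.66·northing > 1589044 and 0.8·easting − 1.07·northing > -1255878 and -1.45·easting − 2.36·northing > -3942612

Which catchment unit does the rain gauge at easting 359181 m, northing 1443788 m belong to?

-2.26·359181 + 1.66·1443788 = 1584939.020, which is < 1589044
0.8·359181 − 1.07·1443788 = -1257508.360, which is < -1255878
-1.45·359181 − 2.36·1443788 = -3928152.130, which is > -3942612
This sign pattern matches Z-1.

Z-1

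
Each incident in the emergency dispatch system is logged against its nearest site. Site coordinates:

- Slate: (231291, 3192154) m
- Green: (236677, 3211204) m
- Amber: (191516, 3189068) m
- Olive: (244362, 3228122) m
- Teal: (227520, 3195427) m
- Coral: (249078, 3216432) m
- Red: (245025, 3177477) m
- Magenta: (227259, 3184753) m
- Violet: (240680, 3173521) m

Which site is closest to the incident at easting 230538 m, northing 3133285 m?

Squared distances to each site:
Slate: 3466126170.000; Green: 6109057882.000; Amber: 4634459573.000; Olive: 9185159545.000; Teal: 3870736488.000; Coral: 7257155209.000; Red: 2162806033.000; Magenta: 2659706865.000; Violet: 1721795860.000.
Minimum at Violet.

Violet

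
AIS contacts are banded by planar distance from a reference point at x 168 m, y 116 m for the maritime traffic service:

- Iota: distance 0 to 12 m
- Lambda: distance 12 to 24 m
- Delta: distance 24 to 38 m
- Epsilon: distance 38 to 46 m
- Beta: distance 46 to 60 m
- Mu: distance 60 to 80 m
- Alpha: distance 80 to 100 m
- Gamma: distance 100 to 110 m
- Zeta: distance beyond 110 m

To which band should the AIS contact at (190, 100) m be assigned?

Distance = √((190−168)² + (100−116)²) = √(484.000 + 256.000) = 27.203 m.
24 ≤ 27.203 < 38 → Delta.

Delta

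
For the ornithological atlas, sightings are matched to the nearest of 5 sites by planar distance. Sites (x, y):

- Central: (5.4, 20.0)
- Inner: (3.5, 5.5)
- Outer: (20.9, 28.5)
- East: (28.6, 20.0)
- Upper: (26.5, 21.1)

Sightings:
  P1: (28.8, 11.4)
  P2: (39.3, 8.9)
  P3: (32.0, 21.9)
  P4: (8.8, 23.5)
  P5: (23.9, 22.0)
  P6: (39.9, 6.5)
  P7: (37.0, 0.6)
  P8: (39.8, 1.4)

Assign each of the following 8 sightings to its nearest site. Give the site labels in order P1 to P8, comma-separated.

P1 → East (d²=74.00)
P2 → East (d²=237.70)
P3 → East (d²=15.17)
P4 → Central (d²=23.81)
P5 → Upper (d²=7.57)
P6 → East (d²=309.94)
P7 → East (d²=446.92)
P8 → East (d²=471.40)

East, East, East, Central, Upper, East, East, East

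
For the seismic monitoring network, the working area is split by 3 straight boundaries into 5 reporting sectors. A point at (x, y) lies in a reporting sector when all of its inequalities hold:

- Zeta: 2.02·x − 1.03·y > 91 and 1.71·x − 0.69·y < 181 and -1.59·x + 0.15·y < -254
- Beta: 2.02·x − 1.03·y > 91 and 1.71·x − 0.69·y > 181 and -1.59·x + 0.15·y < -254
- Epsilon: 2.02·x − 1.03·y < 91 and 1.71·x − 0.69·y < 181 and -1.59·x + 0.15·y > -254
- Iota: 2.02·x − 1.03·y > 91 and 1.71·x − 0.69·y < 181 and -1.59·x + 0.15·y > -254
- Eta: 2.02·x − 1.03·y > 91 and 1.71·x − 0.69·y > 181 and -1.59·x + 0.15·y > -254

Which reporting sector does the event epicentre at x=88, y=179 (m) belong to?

Epsilon

2.02·88 − 1.03·179 = -6.610, which is < 91
1.71·88 − 0.69·179 = 26.970, which is < 181
-1.59·88 + 0.15·179 = -113.070, which is > -254
This sign pattern matches Epsilon.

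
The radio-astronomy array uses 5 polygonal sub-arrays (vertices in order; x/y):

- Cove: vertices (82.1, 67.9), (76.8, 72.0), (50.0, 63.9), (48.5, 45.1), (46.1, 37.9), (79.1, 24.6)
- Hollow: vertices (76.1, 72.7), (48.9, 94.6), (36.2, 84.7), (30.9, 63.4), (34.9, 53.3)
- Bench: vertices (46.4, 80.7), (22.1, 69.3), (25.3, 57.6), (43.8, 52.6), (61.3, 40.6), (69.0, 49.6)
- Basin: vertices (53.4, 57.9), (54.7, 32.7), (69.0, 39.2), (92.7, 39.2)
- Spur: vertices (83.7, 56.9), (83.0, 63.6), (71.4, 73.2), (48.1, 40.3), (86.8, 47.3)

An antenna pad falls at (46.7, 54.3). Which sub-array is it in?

Bench

Cast a ray rightward from (46.7, 54.3). For each polygon, the edges (by vertex number in listed order) whose endpoints lie on opposite sides of y = 54.3, where each meets that height, and whether that is right or left of the point:
Cove: 3–4 at x≈49.23 (right), 6–1 at x≈81.16 (right) → 2 crossings.
Hollow: 4–5 at x≈34.50 (left), 5–1 at x≈37.02 (left) → 0 crossings.
Bench: 3–4 at x≈37.51 (left), 6–1 at x≈65.58 (right) → 1 crossing.
Basin: 1–2 at x≈53.59 (right), 4–1 at x≈60.97 (right) → 2 crossings.
Spur: 3–4 at x≈58.01 (right), 5–1 at x≈84.54 (right) → 2 crossings.
Only Bench has an odd count, so the point is inside Bench.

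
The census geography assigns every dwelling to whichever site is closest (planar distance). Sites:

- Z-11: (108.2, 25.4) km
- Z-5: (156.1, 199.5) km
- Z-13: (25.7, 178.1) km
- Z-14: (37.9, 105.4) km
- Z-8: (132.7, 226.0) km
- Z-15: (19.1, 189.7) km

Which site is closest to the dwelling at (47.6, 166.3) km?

Squared distances to each site:
Z-11: 23525.170; Z-5: 12874.490; Z-13: 618.850; Z-14: 3802.900; Z-8: 10806.100; Z-15: 1359.810.
Minimum at Z-13.

Z-13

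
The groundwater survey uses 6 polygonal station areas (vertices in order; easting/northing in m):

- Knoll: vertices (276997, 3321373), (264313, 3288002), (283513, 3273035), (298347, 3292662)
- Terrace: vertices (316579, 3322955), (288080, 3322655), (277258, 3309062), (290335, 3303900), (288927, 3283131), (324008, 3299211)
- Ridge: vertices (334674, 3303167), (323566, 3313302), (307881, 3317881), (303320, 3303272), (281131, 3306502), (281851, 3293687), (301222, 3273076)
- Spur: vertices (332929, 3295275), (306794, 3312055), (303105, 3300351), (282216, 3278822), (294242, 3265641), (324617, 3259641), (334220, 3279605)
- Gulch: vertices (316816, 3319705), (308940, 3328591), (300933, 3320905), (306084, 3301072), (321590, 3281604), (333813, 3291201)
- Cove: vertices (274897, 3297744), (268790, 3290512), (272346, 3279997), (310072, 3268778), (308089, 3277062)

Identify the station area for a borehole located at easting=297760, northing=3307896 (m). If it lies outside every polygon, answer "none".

Cast a ray rightward from (297760, 3307896). For each polygon, the edges (by vertex number in listed order) whose endpoints lie on opposite sides of northing = 3307896, where each meets that height, and whether that is right or left of the point:
Knoll: 1–2 at easting≈271874.5 (left), 4–1 at easting≈287018.7 (left) → 0 crossings.
Terrace: 3–4 at easting≈280211.9 (left), 6–1 at easting≈321290.6 (right) → 1 crossing.
Ridge: 1–2 at easting≈329491.0 (right), 3–4 at easting≈304763.6 (right) → 2 crossings.
Spur: 1–2 at easting≈313271.7 (right), 2–3 at easting≈305483.1 (right) → 2 crossings.
Gulch: 3–4 at easting≈304311.7 (right), 6–1 at easting≈323857.7 (right) → 2 crossings.
Cove: no edge straddles that height → 0 crossings.
Only Terrace has an odd count, so the point is inside Terrace.

Terrace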